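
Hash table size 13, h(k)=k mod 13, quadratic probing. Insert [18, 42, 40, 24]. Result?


Insertions: 18->slot 5; 42->slot 3; 40->slot 1; 24->slot 11
Table: [None, 40, None, 42, None, 18, None, None, None, None, None, 24, None]


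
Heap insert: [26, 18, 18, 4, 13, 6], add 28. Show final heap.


Append 28: [26, 18, 18, 4, 13, 6, 28]
Bubble up: swap idx 6(28) with idx 2(18); swap idx 2(28) with idx 0(26)
Result: [28, 18, 26, 4, 13, 6, 18]


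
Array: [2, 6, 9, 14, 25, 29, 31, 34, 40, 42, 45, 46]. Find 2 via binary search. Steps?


Search for 2:
[0,11] mid=5 arr[5]=29
[0,4] mid=2 arr[2]=9
[0,1] mid=0 arr[0]=2
Total: 3 comparisons


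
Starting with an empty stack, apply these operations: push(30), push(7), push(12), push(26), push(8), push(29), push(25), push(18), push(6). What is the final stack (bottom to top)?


push(30) -> [30]
push(7) -> [30, 7]
push(12) -> [30, 7, 12]
push(26) -> [30, 7, 12, 26]
push(8) -> [30, 7, 12, 26, 8]
push(29) -> [30, 7, 12, 26, 8, 29]
push(25) -> [30, 7, 12, 26, 8, 29, 25]
push(18) -> [30, 7, 12, 26, 8, 29, 25, 18]
push(6) -> [30, 7, 12, 26, 8, 29, 25, 18, 6]
Final stack (bottom to top): [30, 7, 12, 26, 8, 29, 25, 18, 6]


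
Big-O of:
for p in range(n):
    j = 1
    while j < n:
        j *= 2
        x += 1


Per nesting level: O(n) * O(log n) = O(n log n)
Complexity: O(n log n)


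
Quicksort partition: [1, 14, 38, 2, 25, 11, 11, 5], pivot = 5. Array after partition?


Elements <= 5 go left of pivot.
Result: [1, 2, 5, 14, 25, 11, 11, 38], pivot at index 2


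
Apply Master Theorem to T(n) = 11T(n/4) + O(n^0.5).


a=11, b=4, c=0.5. log_4(11)=1.730 > c=0.5. Case 1: O(n^log_b(a)) = O(n^1.730)
Complexity: O(n^1.730)


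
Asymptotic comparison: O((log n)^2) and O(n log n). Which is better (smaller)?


polylogarithmic grows slower than linearithmic
O((log n)^2) is asymptotically smaller; O(n log n) grows faster


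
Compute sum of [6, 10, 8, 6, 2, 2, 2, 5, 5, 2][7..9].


Prefix sums: [0, 6, 16, 24, 30, 32, 34, 36, 41, 46, 48]
Sum[7..9] = prefix[10] - prefix[7] = 48 - 36 = 12


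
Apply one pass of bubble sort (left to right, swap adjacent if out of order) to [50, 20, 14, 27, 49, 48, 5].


After one pass: [20, 14, 27, 49, 48, 5, 50]


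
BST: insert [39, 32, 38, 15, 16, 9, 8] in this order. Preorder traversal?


Root = 39; build tree by BST insertion.
Preorder traversal: [39, 32, 15, 9, 8, 16, 38]


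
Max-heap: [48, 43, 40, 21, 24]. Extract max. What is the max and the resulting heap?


Max = 48
Replace root with last, heapify down
Resulting heap: [43, 24, 40, 21]


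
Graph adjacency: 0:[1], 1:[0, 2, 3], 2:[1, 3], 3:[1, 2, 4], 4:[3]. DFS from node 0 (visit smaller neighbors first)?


DFS stack-based: start with [0]
Visit order: [0, 1, 2, 3, 4]


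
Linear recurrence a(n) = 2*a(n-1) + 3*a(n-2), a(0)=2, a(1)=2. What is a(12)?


Build bottom-up:
...a(10)=59050, a(11)=177146, a(12)=2*177146+3*59050=531442


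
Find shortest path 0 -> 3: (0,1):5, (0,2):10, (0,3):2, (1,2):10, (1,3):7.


Dijkstra from 0:
Distances: {0: 0, 1: 5, 2: 10, 3: 2}
Shortest distance to 3 = 2, path = [0, 3]


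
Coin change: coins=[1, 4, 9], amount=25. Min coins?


dp[0]=0; dp[i]=1+min(dp[i-c] for c in coins)
...dp[20]=4, dp[21]=4, dp[22]=3, dp[23]=4, dp[24]=5, dp[25]=5
Minimum coins for 25 = 5


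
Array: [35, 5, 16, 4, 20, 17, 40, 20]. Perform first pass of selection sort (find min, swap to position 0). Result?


After one pass: [4, 5, 16, 35, 20, 17, 40, 20]


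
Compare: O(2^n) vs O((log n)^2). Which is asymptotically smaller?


polylogarithmic grows slower than exponential
O((log n)^2) is asymptotically smaller; O(2^n) grows faster


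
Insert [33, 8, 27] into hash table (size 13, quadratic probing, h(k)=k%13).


Insertions: 33->slot 7; 8->slot 8; 27->slot 1
Table: [None, 27, None, None, None, None, None, 33, 8, None, None, None, None]


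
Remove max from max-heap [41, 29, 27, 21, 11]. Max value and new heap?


Max = 41
Replace root with last, heapify down
Resulting heap: [29, 21, 27, 11]


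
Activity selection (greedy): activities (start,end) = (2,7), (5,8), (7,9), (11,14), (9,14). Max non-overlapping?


Greedy: pick earliest-ending, then skip overlaps.
Selected (3 activities): [(2, 7), (7, 9), (11, 14)]


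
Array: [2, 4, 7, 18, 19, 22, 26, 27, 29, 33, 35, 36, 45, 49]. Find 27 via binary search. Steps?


Search for 27:
[0,13] mid=6 arr[6]=26
[7,13] mid=10 arr[10]=35
[7,9] mid=8 arr[8]=29
[7,7] mid=7 arr[7]=27
Total: 4 comparisons


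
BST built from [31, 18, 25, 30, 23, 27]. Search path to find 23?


BST root = 31
Search for 23: compare at each node
Path: [31, 18, 25, 23]


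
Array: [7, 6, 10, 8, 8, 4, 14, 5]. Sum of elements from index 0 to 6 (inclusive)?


Prefix sums: [0, 7, 13, 23, 31, 39, 43, 57, 62]
Sum[0..6] = prefix[7] - prefix[0] = 57 - 0 = 57


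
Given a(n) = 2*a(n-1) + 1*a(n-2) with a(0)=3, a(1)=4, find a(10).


Build bottom-up:
...a(8)=2139, a(9)=5164, a(10)=2*5164+1*2139=12467


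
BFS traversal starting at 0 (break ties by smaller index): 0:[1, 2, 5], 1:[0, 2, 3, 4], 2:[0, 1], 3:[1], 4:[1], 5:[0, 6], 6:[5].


BFS queue: start with [0]
Visit order: [0, 1, 2, 5, 3, 4, 6]


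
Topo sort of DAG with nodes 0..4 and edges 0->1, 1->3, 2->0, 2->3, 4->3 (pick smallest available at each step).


Kahn's algorithm, process smallest node first
Order: [2, 0, 1, 4, 3]


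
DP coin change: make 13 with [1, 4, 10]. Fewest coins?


dp[0]=0; dp[i]=1+min(dp[i-c] for c in coins)
...dp[8]=2, dp[9]=3, dp[10]=1, dp[11]=2, dp[12]=3, dp[13]=4
Minimum coins for 13 = 4


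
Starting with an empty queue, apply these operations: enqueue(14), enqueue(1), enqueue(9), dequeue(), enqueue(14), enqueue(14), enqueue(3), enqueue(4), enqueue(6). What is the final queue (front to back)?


enqueue(14) -> [14]
enqueue(1) -> [14, 1]
enqueue(9) -> [14, 1, 9]
dequeue() returns 14 -> [1, 9]
enqueue(14) -> [1, 9, 14]
enqueue(14) -> [1, 9, 14, 14]
enqueue(3) -> [1, 9, 14, 14, 3]
enqueue(4) -> [1, 9, 14, 14, 3, 4]
enqueue(6) -> [1, 9, 14, 14, 3, 4, 6]
Final queue (front to back): [1, 9, 14, 14, 3, 4, 6]


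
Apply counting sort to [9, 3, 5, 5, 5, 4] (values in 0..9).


Count array: [0, 0, 0, 1, 1, 3, 0, 0, 0, 1]
Reconstruct: [3, 4, 5, 5, 5, 9]


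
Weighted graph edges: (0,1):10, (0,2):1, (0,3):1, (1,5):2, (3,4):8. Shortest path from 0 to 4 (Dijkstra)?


Dijkstra from 0:
Distances: {0: 0, 1: 10, 2: 1, 3: 1, 4: 9, 5: 12}
Shortest distance to 4 = 9, path = [0, 3, 4]


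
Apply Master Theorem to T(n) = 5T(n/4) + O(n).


a=5, b=4, c=1. log_4(5)=1.161 > c=1. Case 1: O(n^log_b(a)) = O(n^1.161)
Complexity: O(n^1.161)


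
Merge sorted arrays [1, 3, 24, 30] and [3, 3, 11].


Compare heads, take smaller each step.
Merged: [1, 3, 3, 3, 11, 24, 30]


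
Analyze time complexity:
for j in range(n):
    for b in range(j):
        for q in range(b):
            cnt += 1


Per nesting level: O(n) * O(n) [triangular over j] * O(n) [triangular over b] = O(n^3)
Complexity: O(n^3)


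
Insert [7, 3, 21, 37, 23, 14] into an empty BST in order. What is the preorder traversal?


Root = 7; build tree by BST insertion.
Preorder traversal: [7, 3, 21, 14, 37, 23]


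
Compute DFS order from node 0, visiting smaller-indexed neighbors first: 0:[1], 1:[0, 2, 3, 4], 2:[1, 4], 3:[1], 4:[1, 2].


DFS stack-based: start with [0]
Visit order: [0, 1, 2, 4, 3]


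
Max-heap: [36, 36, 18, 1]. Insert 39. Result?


Append 39: [36, 36, 18, 1, 39]
Bubble up: swap idx 4(39) with idx 1(36); swap idx 1(39) with idx 0(36)
Result: [39, 36, 18, 1, 36]


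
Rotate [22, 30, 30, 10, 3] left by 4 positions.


Left rotate by 4: [3, 22, 30, 30, 10]


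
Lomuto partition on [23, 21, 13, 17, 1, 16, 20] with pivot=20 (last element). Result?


Elements <= 20 go left of pivot.
Result: [13, 17, 1, 16, 20, 21, 23], pivot at index 4


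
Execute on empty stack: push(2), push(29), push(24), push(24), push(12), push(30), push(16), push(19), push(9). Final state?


push(2) -> [2]
push(29) -> [2, 29]
push(24) -> [2, 29, 24]
push(24) -> [2, 29, 24, 24]
push(12) -> [2, 29, 24, 24, 12]
push(30) -> [2, 29, 24, 24, 12, 30]
push(16) -> [2, 29, 24, 24, 12, 30, 16]
push(19) -> [2, 29, 24, 24, 12, 30, 16, 19]
push(9) -> [2, 29, 24, 24, 12, 30, 16, 19, 9]
Final stack (bottom to top): [2, 29, 24, 24, 12, 30, 16, 19, 9]


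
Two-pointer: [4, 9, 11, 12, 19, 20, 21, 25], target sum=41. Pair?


Two pointers: lo=0, hi=7
Found pair: (20, 21) summing to 41


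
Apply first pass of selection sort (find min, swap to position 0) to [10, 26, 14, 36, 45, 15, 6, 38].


After one pass: [6, 26, 14, 36, 45, 15, 10, 38]


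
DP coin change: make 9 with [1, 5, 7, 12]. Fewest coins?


dp[0]=0; dp[i]=1+min(dp[i-c] for c in coins)
...dp[4]=4, dp[5]=1, dp[6]=2, dp[7]=1, dp[8]=2, dp[9]=3
Minimum coins for 9 = 3


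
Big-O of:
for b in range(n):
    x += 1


Per nesting level: O(n) = O(n)
Complexity: O(n)


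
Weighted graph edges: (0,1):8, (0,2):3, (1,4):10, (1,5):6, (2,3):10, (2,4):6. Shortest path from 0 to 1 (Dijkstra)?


Dijkstra from 0:
Distances: {0: 0, 1: 8, 2: 3, 3: 13, 4: 9, 5: 14}
Shortest distance to 1 = 8, path = [0, 1]


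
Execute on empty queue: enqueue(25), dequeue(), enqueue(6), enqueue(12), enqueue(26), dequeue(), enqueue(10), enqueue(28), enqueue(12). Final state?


enqueue(25) -> [25]
dequeue() returns 25 -> []
enqueue(6) -> [6]
enqueue(12) -> [6, 12]
enqueue(26) -> [6, 12, 26]
dequeue() returns 6 -> [12, 26]
enqueue(10) -> [12, 26, 10]
enqueue(28) -> [12, 26, 10, 28]
enqueue(12) -> [12, 26, 10, 28, 12]
Final queue (front to back): [12, 26, 10, 28, 12]


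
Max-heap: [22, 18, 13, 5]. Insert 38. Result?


Append 38: [22, 18, 13, 5, 38]
Bubble up: swap idx 4(38) with idx 1(18); swap idx 1(38) with idx 0(22)
Result: [38, 22, 13, 5, 18]


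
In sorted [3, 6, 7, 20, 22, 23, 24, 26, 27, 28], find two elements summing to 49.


Two pointers: lo=0, hi=9
Found pair: (22, 27) summing to 49


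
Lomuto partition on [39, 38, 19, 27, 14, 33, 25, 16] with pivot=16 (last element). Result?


Elements <= 16 go left of pivot.
Result: [14, 16, 19, 27, 39, 33, 25, 38], pivot at index 1


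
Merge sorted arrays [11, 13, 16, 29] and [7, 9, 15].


Compare heads, take smaller each step.
Merged: [7, 9, 11, 13, 15, 16, 29]


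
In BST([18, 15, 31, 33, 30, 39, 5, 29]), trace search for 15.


BST root = 18
Search for 15: compare at each node
Path: [18, 15]


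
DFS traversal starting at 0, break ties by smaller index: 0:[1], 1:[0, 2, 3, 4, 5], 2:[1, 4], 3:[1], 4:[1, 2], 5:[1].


DFS stack-based: start with [0]
Visit order: [0, 1, 2, 4, 3, 5]


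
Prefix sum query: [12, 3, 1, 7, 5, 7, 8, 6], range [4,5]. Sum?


Prefix sums: [0, 12, 15, 16, 23, 28, 35, 43, 49]
Sum[4..5] = prefix[6] - prefix[4] = 35 - 23 = 12


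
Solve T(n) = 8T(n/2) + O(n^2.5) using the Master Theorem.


a=8, b=2, c=2.5. log_2(8)=3 > c=2.5. Case 1: O(n^log_b(a)) = O(n^3)
Complexity: O(n^3)


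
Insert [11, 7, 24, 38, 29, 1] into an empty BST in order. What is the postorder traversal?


Root = 11; build tree by BST insertion.
Postorder traversal: [1, 7, 29, 38, 24, 11]


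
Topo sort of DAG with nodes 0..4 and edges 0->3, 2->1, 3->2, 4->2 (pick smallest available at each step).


Kahn's algorithm, process smallest node first
Order: [0, 3, 4, 2, 1]


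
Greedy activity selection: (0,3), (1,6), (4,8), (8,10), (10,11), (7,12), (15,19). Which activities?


Greedy: pick earliest-ending, then skip overlaps.
Selected (5 activities): [(0, 3), (4, 8), (8, 10), (10, 11), (15, 19)]


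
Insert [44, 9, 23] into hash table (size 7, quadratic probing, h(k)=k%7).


Insertions: 44->slot 2; 9->slot 3; 23->slot 6
Table: [None, None, 44, 9, None, None, 23]


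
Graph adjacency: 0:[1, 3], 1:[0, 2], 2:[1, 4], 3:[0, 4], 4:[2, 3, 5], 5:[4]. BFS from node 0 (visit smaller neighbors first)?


BFS queue: start with [0]
Visit order: [0, 1, 3, 2, 4, 5]


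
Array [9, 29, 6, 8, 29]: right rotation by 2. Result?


Right rotate by 2: [8, 29, 9, 29, 6]


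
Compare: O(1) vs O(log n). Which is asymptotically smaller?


constant grows slower than logarithmic
O(1) is asymptotically smaller; O(log n) grows faster


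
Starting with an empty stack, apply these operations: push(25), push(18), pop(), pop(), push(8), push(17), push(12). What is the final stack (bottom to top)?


push(25) -> [25]
push(18) -> [25, 18]
pop() returns 18 -> [25]
pop() returns 25 -> []
push(8) -> [8]
push(17) -> [8, 17]
push(12) -> [8, 17, 12]
Final stack (bottom to top): [8, 17, 12]


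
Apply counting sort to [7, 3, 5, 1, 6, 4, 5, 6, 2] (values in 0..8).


Count array: [0, 1, 1, 1, 1, 2, 2, 1, 0]
Reconstruct: [1, 2, 3, 4, 5, 5, 6, 6, 7]


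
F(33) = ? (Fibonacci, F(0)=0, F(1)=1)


F(n)=F(n-1)+F(n-2)
...F(31)=1346269, F(32)=2178309, F(33)=3524578


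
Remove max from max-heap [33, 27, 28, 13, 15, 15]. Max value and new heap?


Max = 33
Replace root with last, heapify down
Resulting heap: [28, 27, 15, 13, 15]


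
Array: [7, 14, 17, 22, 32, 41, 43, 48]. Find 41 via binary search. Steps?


Search for 41:
[0,7] mid=3 arr[3]=22
[4,7] mid=5 arr[5]=41
Total: 2 comparisons


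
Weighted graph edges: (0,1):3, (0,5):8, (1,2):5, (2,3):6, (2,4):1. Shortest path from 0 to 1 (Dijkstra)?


Dijkstra from 0:
Distances: {0: 0, 1: 3, 2: 8, 3: 14, 4: 9, 5: 8}
Shortest distance to 1 = 3, path = [0, 1]


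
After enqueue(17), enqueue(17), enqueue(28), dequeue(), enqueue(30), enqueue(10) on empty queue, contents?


enqueue(17) -> [17]
enqueue(17) -> [17, 17]
enqueue(28) -> [17, 17, 28]
dequeue() returns 17 -> [17, 28]
enqueue(30) -> [17, 28, 30]
enqueue(10) -> [17, 28, 30, 10]
Final queue (front to back): [17, 28, 30, 10]


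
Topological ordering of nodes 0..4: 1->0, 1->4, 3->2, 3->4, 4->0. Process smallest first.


Kahn's algorithm, process smallest node first
Order: [1, 3, 2, 4, 0]


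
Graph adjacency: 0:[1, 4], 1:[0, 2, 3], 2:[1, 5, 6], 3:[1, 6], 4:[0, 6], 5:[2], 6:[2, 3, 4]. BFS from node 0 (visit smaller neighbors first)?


BFS queue: start with [0]
Visit order: [0, 1, 4, 2, 3, 6, 5]


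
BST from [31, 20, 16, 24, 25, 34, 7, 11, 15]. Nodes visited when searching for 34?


BST root = 31
Search for 34: compare at each node
Path: [31, 34]


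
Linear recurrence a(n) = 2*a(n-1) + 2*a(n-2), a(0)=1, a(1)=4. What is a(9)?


Build bottom-up:
...a(7)=1552, a(8)=4240, a(9)=2*4240+2*1552=11584


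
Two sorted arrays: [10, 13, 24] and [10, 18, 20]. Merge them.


Compare heads, take smaller each step.
Merged: [10, 10, 13, 18, 20, 24]


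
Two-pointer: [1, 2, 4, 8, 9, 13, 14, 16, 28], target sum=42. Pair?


Two pointers: lo=0, hi=8
Found pair: (14, 28) summing to 42


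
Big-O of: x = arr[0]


Analysis: constant-time operation, no loop
Complexity: O(1)


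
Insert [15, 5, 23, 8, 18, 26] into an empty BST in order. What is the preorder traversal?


Root = 15; build tree by BST insertion.
Preorder traversal: [15, 5, 8, 23, 18, 26]


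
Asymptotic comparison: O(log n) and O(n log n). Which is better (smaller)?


logarithmic grows slower than linearithmic
O(log n) is asymptotically smaller; O(n log n) grows faster


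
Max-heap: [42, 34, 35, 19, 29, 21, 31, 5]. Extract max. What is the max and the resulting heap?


Max = 42
Replace root with last, heapify down
Resulting heap: [35, 34, 31, 19, 29, 21, 5]


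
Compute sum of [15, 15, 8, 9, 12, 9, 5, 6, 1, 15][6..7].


Prefix sums: [0, 15, 30, 38, 47, 59, 68, 73, 79, 80, 95]
Sum[6..7] = prefix[8] - prefix[6] = 79 - 68 = 11


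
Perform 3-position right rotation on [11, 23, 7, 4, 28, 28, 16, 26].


Right rotate by 3: [28, 16, 26, 11, 23, 7, 4, 28]


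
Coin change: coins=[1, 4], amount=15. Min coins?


dp[0]=0; dp[i]=1+min(dp[i-c] for c in coins)
...dp[10]=4, dp[11]=5, dp[12]=3, dp[13]=4, dp[14]=5, dp[15]=6
Minimum coins for 15 = 6


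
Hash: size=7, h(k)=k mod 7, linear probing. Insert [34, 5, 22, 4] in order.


Insertions: 34->slot 6; 5->slot 5; 22->slot 1; 4->slot 4
Table: [None, 22, None, None, 4, 5, 34]


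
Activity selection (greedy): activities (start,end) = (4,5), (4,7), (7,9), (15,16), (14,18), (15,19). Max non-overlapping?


Greedy: pick earliest-ending, then skip overlaps.
Selected (3 activities): [(4, 5), (7, 9), (15, 16)]


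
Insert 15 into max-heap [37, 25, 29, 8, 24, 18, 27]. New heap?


Append 15: [37, 25, 29, 8, 24, 18, 27, 15]
Bubble up: swap idx 7(15) with idx 3(8)
Result: [37, 25, 29, 15, 24, 18, 27, 8]


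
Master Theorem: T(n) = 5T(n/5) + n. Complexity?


a=5, b=5, c=1. log_5(5)=1 = c=1. Case 2: O(n^c log n) = O(n log n)
Complexity: O(n log n)


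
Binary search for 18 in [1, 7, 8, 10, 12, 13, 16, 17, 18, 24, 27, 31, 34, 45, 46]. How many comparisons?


Search for 18:
[0,14] mid=7 arr[7]=17
[8,14] mid=11 arr[11]=31
[8,10] mid=9 arr[9]=24
[8,8] mid=8 arr[8]=18
Total: 4 comparisons


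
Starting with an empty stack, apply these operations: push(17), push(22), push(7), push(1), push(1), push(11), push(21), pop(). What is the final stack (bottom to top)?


push(17) -> [17]
push(22) -> [17, 22]
push(7) -> [17, 22, 7]
push(1) -> [17, 22, 7, 1]
push(1) -> [17, 22, 7, 1, 1]
push(11) -> [17, 22, 7, 1, 1, 11]
push(21) -> [17, 22, 7, 1, 1, 11, 21]
pop() returns 21 -> [17, 22, 7, 1, 1, 11]
Final stack (bottom to top): [17, 22, 7, 1, 1, 11]


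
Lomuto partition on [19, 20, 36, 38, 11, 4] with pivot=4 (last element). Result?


Elements <= 4 go left of pivot.
Result: [4, 20, 36, 38, 11, 19], pivot at index 0


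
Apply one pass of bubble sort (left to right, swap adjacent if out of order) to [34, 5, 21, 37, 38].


After one pass: [5, 21, 34, 37, 38]


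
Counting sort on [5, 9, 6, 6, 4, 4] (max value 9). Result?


Count array: [0, 0, 0, 0, 2, 1, 2, 0, 0, 1]
Reconstruct: [4, 4, 5, 6, 6, 9]


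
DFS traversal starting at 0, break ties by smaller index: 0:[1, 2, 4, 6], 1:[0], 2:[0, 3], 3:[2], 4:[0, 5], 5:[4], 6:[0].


DFS stack-based: start with [0]
Visit order: [0, 1, 2, 3, 4, 5, 6]


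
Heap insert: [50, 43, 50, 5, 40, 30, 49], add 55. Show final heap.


Append 55: [50, 43, 50, 5, 40, 30, 49, 55]
Bubble up: swap idx 7(55) with idx 3(5); swap idx 3(55) with idx 1(43); swap idx 1(55) with idx 0(50)
Result: [55, 50, 50, 43, 40, 30, 49, 5]


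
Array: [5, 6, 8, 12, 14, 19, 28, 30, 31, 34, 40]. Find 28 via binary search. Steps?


Search for 28:
[0,10] mid=5 arr[5]=19
[6,10] mid=8 arr[8]=31
[6,7] mid=6 arr[6]=28
Total: 3 comparisons


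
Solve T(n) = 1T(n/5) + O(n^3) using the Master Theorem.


a=1, b=5, c=3. log_5(1)=0 < c=3. Case 3: O(n^c) = O(n^3)
Complexity: O(n^3)


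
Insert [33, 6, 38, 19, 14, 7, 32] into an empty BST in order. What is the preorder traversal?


Root = 33; build tree by BST insertion.
Preorder traversal: [33, 6, 19, 14, 7, 32, 38]


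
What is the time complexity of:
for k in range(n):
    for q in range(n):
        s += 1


Per nesting level: O(n) * O(n) = O(n^2)
Complexity: O(n^2)


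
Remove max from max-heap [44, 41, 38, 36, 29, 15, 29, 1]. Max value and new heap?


Max = 44
Replace root with last, heapify down
Resulting heap: [41, 36, 38, 1, 29, 15, 29]


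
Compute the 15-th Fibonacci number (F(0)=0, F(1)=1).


F(n)=F(n-1)+F(n-2)
...F(13)=233, F(14)=377, F(15)=610


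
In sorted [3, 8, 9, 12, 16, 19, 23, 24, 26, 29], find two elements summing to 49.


Two pointers: lo=0, hi=9
Found pair: (23, 26) summing to 49


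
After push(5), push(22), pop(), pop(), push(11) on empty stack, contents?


push(5) -> [5]
push(22) -> [5, 22]
pop() returns 22 -> [5]
pop() returns 5 -> []
push(11) -> [11]
Final stack (bottom to top): [11]


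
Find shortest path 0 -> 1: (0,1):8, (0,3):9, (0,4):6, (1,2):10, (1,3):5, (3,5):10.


Dijkstra from 0:
Distances: {0: 0, 1: 8, 2: 18, 3: 9, 4: 6, 5: 19}
Shortest distance to 1 = 8, path = [0, 1]


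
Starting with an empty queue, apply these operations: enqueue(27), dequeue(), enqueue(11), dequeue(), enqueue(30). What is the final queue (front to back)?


enqueue(27) -> [27]
dequeue() returns 27 -> []
enqueue(11) -> [11]
dequeue() returns 11 -> []
enqueue(30) -> [30]
Final queue (front to back): [30]


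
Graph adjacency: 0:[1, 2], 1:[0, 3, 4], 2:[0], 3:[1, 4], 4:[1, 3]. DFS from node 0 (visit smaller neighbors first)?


DFS stack-based: start with [0]
Visit order: [0, 1, 3, 4, 2]


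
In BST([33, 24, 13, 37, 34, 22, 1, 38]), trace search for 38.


BST root = 33
Search for 38: compare at each node
Path: [33, 37, 38]


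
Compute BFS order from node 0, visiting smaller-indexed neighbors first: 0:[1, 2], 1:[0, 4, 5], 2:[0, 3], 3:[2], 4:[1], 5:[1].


BFS queue: start with [0]
Visit order: [0, 1, 2, 4, 5, 3]


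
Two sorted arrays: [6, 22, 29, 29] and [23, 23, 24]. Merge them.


Compare heads, take smaller each step.
Merged: [6, 22, 23, 23, 24, 29, 29]


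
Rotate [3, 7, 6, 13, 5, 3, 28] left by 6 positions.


Left rotate by 6: [28, 3, 7, 6, 13, 5, 3]


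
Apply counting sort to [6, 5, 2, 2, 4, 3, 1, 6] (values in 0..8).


Count array: [0, 1, 2, 1, 1, 1, 2, 0, 0]
Reconstruct: [1, 2, 2, 3, 4, 5, 6, 6]


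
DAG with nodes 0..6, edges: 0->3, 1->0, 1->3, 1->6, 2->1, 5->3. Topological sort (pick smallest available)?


Kahn's algorithm, process smallest node first
Order: [2, 1, 0, 4, 5, 3, 6]


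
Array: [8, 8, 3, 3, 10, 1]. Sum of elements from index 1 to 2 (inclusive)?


Prefix sums: [0, 8, 16, 19, 22, 32, 33]
Sum[1..2] = prefix[3] - prefix[1] = 19 - 8 = 11


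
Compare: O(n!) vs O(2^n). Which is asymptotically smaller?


exponential grows slower than factorial
O(2^n) is asymptotically smaller; O(n!) grows faster


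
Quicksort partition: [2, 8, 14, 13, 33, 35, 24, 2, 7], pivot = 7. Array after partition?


Elements <= 7 go left of pivot.
Result: [2, 2, 7, 13, 33, 35, 24, 8, 14], pivot at index 2


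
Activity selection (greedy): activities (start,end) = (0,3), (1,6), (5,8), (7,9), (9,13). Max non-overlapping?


Greedy: pick earliest-ending, then skip overlaps.
Selected (3 activities): [(0, 3), (5, 8), (9, 13)]


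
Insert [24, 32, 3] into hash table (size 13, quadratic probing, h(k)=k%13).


Insertions: 24->slot 11; 32->slot 6; 3->slot 3
Table: [None, None, None, 3, None, None, 32, None, None, None, None, 24, None]


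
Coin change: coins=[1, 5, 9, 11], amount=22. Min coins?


dp[0]=0; dp[i]=1+min(dp[i-c] for c in coins)
...dp[17]=3, dp[18]=2, dp[19]=3, dp[20]=2, dp[21]=3, dp[22]=2
Minimum coins for 22 = 2


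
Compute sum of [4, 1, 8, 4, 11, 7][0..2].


Prefix sums: [0, 4, 5, 13, 17, 28, 35]
Sum[0..2] = prefix[3] - prefix[0] = 13 - 0 = 13


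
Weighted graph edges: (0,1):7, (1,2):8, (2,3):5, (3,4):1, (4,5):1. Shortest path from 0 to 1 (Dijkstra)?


Dijkstra from 0:
Distances: {0: 0, 1: 7, 2: 15, 3: 20, 4: 21, 5: 22}
Shortest distance to 1 = 7, path = [0, 1]


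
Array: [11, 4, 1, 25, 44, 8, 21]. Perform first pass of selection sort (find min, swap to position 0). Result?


After one pass: [1, 4, 11, 25, 44, 8, 21]


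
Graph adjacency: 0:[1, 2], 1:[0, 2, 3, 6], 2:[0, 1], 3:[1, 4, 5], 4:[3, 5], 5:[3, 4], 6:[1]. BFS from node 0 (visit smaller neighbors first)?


BFS queue: start with [0]
Visit order: [0, 1, 2, 3, 6, 4, 5]


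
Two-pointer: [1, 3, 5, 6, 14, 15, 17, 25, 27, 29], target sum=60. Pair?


Two pointers: lo=0, hi=9
No pair sums to 60


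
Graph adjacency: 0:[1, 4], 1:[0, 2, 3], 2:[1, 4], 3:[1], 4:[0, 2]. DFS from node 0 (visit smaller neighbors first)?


DFS stack-based: start with [0]
Visit order: [0, 1, 2, 4, 3]


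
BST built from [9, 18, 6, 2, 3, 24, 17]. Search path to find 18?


BST root = 9
Search for 18: compare at each node
Path: [9, 18]


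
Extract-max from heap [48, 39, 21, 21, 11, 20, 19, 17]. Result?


Max = 48
Replace root with last, heapify down
Resulting heap: [39, 21, 21, 17, 11, 20, 19]


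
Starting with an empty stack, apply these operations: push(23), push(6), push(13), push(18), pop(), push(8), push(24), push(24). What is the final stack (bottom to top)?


push(23) -> [23]
push(6) -> [23, 6]
push(13) -> [23, 6, 13]
push(18) -> [23, 6, 13, 18]
pop() returns 18 -> [23, 6, 13]
push(8) -> [23, 6, 13, 8]
push(24) -> [23, 6, 13, 8, 24]
push(24) -> [23, 6, 13, 8, 24, 24]
Final stack (bottom to top): [23, 6, 13, 8, 24, 24]


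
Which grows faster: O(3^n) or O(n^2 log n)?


n^2 log n grows slower than exponential (base 3)
O(n^2 log n) is asymptotically smaller; O(3^n) grows faster


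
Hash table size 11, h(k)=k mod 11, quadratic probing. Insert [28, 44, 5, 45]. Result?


Insertions: 28->slot 6; 44->slot 0; 5->slot 5; 45->slot 1
Table: [44, 45, None, None, None, 5, 28, None, None, None, None]


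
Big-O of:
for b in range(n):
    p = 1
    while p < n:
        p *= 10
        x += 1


Per nesting level: O(n) * O(log n) = O(n log n)
Complexity: O(n log n)


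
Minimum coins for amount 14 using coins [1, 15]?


dp[0]=0; dp[i]=1+min(dp[i-c] for c in coins)
...dp[9]=9, dp[10]=10, dp[11]=11, dp[12]=12, dp[13]=13, dp[14]=14
Minimum coins for 14 = 14


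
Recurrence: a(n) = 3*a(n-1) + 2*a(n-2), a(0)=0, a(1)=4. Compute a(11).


Build bottom-up:
...a(9)=89452, a(10)=318588, a(11)=3*318588+2*89452=1134668


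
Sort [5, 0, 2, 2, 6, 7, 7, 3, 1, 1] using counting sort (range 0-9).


Count array: [1, 2, 2, 1, 0, 1, 1, 2, 0, 0]
Reconstruct: [0, 1, 1, 2, 2, 3, 5, 6, 7, 7]


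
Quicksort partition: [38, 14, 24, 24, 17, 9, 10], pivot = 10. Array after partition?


Elements <= 10 go left of pivot.
Result: [9, 10, 24, 24, 17, 38, 14], pivot at index 1


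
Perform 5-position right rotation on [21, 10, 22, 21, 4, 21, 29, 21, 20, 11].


Right rotate by 5: [21, 29, 21, 20, 11, 21, 10, 22, 21, 4]


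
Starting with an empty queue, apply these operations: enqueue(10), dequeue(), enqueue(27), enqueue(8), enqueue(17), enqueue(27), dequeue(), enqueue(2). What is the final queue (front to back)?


enqueue(10) -> [10]
dequeue() returns 10 -> []
enqueue(27) -> [27]
enqueue(8) -> [27, 8]
enqueue(17) -> [27, 8, 17]
enqueue(27) -> [27, 8, 17, 27]
dequeue() returns 27 -> [8, 17, 27]
enqueue(2) -> [8, 17, 27, 2]
Final queue (front to back): [8, 17, 27, 2]


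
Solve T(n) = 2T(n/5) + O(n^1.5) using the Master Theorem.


a=2, b=5, c=1.5. log_5(2)=0.431 < c=1.5. Case 3: O(n^c) = O(n^1.500)
Complexity: O(n^1.500)


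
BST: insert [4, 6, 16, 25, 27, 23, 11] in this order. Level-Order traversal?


Root = 4; build tree by BST insertion.
Level-Order traversal: [4, 6, 16, 11, 25, 23, 27]


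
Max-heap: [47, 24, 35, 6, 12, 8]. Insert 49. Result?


Append 49: [47, 24, 35, 6, 12, 8, 49]
Bubble up: swap idx 6(49) with idx 2(35); swap idx 2(49) with idx 0(47)
Result: [49, 24, 47, 6, 12, 8, 35]


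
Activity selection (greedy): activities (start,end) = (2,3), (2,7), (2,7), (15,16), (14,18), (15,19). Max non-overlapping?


Greedy: pick earliest-ending, then skip overlaps.
Selected (2 activities): [(2, 3), (15, 16)]


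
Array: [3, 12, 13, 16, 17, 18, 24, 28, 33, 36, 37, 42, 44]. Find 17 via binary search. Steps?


Search for 17:
[0,12] mid=6 arr[6]=24
[0,5] mid=2 arr[2]=13
[3,5] mid=4 arr[4]=17
Total: 3 comparisons


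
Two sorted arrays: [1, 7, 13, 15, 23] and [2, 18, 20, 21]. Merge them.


Compare heads, take smaller each step.
Merged: [1, 2, 7, 13, 15, 18, 20, 21, 23]


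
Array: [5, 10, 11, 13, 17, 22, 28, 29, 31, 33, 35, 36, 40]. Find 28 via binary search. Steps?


Search for 28:
[0,12] mid=6 arr[6]=28
Total: 1 comparisons


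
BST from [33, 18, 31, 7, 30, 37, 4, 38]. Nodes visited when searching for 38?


BST root = 33
Search for 38: compare at each node
Path: [33, 37, 38]


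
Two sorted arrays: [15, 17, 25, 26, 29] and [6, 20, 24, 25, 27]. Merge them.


Compare heads, take smaller each step.
Merged: [6, 15, 17, 20, 24, 25, 25, 26, 27, 29]


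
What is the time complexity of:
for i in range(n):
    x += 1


Per nesting level: O(n) = O(n)
Complexity: O(n)


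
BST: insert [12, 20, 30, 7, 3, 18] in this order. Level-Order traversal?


Root = 12; build tree by BST insertion.
Level-Order traversal: [12, 7, 20, 3, 18, 30]


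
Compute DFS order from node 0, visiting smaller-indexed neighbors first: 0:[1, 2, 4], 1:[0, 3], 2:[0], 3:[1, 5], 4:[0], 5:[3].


DFS stack-based: start with [0]
Visit order: [0, 1, 3, 5, 2, 4]


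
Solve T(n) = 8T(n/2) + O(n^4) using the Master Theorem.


a=8, b=2, c=4. log_2(8)=3 < c=4. Case 3: O(n^c) = O(n^4)
Complexity: O(n^4)


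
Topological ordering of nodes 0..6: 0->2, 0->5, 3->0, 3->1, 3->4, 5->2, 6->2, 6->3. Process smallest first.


Kahn's algorithm, process smallest node first
Order: [6, 3, 0, 1, 4, 5, 2]


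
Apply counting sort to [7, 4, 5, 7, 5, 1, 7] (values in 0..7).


Count array: [0, 1, 0, 0, 1, 2, 0, 3]
Reconstruct: [1, 4, 5, 5, 7, 7, 7]


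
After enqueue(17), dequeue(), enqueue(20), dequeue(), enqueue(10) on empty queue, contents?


enqueue(17) -> [17]
dequeue() returns 17 -> []
enqueue(20) -> [20]
dequeue() returns 20 -> []
enqueue(10) -> [10]
Final queue (front to back): [10]


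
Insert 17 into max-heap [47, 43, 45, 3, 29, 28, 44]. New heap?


Append 17: [47, 43, 45, 3, 29, 28, 44, 17]
Bubble up: swap idx 7(17) with idx 3(3)
Result: [47, 43, 45, 17, 29, 28, 44, 3]


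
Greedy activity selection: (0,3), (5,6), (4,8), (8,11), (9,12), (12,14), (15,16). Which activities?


Greedy: pick earliest-ending, then skip overlaps.
Selected (5 activities): [(0, 3), (5, 6), (8, 11), (12, 14), (15, 16)]


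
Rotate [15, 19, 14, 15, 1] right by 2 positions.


Right rotate by 2: [15, 1, 15, 19, 14]


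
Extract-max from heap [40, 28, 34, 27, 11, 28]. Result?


Max = 40
Replace root with last, heapify down
Resulting heap: [34, 28, 28, 27, 11]


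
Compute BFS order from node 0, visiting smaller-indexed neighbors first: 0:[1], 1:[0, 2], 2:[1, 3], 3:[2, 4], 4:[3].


BFS queue: start with [0]
Visit order: [0, 1, 2, 3, 4]


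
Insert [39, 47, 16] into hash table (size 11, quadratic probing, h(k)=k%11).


Insertions: 39->slot 6; 47->slot 3; 16->slot 5
Table: [None, None, None, 47, None, 16, 39, None, None, None, None]


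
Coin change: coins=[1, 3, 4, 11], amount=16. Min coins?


dp[0]=0; dp[i]=1+min(dp[i-c] for c in coins)
...dp[11]=1, dp[12]=2, dp[13]=3, dp[14]=2, dp[15]=2, dp[16]=3
Minimum coins for 16 = 3


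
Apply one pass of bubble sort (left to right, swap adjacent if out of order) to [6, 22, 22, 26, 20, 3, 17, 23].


After one pass: [6, 22, 22, 20, 3, 17, 23, 26]


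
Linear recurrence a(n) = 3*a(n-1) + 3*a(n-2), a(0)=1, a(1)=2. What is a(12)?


Build bottom-up:
...a(10)=373734, a(11)=1416933, a(12)=3*1416933+3*373734=5372001


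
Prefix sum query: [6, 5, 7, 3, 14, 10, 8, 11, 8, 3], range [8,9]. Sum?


Prefix sums: [0, 6, 11, 18, 21, 35, 45, 53, 64, 72, 75]
Sum[8..9] = prefix[10] - prefix[8] = 75 - 64 = 11


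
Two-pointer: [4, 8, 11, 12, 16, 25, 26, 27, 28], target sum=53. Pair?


Two pointers: lo=0, hi=8
Found pair: (25, 28) summing to 53


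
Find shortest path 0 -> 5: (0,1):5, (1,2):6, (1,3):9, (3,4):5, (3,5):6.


Dijkstra from 0:
Distances: {0: 0, 1: 5, 2: 11, 3: 14, 4: 19, 5: 20}
Shortest distance to 5 = 20, path = [0, 1, 3, 5]


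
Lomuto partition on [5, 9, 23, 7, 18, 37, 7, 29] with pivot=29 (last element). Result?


Elements <= 29 go left of pivot.
Result: [5, 9, 23, 7, 18, 7, 29, 37], pivot at index 6


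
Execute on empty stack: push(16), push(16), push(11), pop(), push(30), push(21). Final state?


push(16) -> [16]
push(16) -> [16, 16]
push(11) -> [16, 16, 11]
pop() returns 11 -> [16, 16]
push(30) -> [16, 16, 30]
push(21) -> [16, 16, 30, 21]
Final stack (bottom to top): [16, 16, 30, 21]


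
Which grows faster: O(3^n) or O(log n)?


logarithmic grows slower than exponential (base 3)
O(log n) is asymptotically smaller; O(3^n) grows faster


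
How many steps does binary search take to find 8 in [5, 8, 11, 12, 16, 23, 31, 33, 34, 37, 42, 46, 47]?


Search for 8:
[0,12] mid=6 arr[6]=31
[0,5] mid=2 arr[2]=11
[0,1] mid=0 arr[0]=5
[1,1] mid=1 arr[1]=8
Total: 4 comparisons


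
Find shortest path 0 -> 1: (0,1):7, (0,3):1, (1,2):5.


Dijkstra from 0:
Distances: {0: 0, 1: 7, 2: 12, 3: 1}
Shortest distance to 1 = 7, path = [0, 1]


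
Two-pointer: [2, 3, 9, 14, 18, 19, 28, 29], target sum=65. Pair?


Two pointers: lo=0, hi=7
No pair sums to 65


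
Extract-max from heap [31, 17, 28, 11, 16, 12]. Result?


Max = 31
Replace root with last, heapify down
Resulting heap: [28, 17, 12, 11, 16]


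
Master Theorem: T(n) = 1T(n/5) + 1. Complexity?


a=1, b=5, c=0. log_5(1)=0 = c=0. Case 2: O(n^c log n) = O(log n)
Complexity: O(log n)


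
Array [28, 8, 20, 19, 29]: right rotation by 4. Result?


Right rotate by 4: [8, 20, 19, 29, 28]


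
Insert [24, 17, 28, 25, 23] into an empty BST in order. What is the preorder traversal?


Root = 24; build tree by BST insertion.
Preorder traversal: [24, 17, 23, 28, 25]


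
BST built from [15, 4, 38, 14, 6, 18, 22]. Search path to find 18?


BST root = 15
Search for 18: compare at each node
Path: [15, 38, 18]


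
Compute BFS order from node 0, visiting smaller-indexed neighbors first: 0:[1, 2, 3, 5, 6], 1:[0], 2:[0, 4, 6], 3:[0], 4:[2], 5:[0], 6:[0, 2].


BFS queue: start with [0]
Visit order: [0, 1, 2, 3, 5, 6, 4]


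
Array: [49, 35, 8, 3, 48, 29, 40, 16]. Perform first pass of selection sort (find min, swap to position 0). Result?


After one pass: [3, 35, 8, 49, 48, 29, 40, 16]


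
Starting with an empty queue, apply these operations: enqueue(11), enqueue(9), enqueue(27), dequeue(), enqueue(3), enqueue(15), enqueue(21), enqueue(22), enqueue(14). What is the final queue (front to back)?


enqueue(11) -> [11]
enqueue(9) -> [11, 9]
enqueue(27) -> [11, 9, 27]
dequeue() returns 11 -> [9, 27]
enqueue(3) -> [9, 27, 3]
enqueue(15) -> [9, 27, 3, 15]
enqueue(21) -> [9, 27, 3, 15, 21]
enqueue(22) -> [9, 27, 3, 15, 21, 22]
enqueue(14) -> [9, 27, 3, 15, 21, 22, 14]
Final queue (front to back): [9, 27, 3, 15, 21, 22, 14]


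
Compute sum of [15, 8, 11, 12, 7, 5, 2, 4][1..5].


Prefix sums: [0, 15, 23, 34, 46, 53, 58, 60, 64]
Sum[1..5] = prefix[6] - prefix[1] = 58 - 15 = 43


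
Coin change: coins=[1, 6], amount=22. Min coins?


dp[0]=0; dp[i]=1+min(dp[i-c] for c in coins)
...dp[17]=7, dp[18]=3, dp[19]=4, dp[20]=5, dp[21]=6, dp[22]=7
Minimum coins for 22 = 7


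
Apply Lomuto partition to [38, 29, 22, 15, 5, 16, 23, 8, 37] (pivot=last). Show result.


Elements <= 37 go left of pivot.
Result: [29, 22, 15, 5, 16, 23, 8, 37, 38], pivot at index 7


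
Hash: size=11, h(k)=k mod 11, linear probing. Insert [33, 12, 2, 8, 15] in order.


Insertions: 33->slot 0; 12->slot 1; 2->slot 2; 8->slot 8; 15->slot 4
Table: [33, 12, 2, None, 15, None, None, None, 8, None, None]


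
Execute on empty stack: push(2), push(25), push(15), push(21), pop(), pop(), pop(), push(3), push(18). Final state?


push(2) -> [2]
push(25) -> [2, 25]
push(15) -> [2, 25, 15]
push(21) -> [2, 25, 15, 21]
pop() returns 21 -> [2, 25, 15]
pop() returns 15 -> [2, 25]
pop() returns 25 -> [2]
push(3) -> [2, 3]
push(18) -> [2, 3, 18]
Final stack (bottom to top): [2, 3, 18]


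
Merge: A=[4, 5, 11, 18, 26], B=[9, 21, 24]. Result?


Compare heads, take smaller each step.
Merged: [4, 5, 9, 11, 18, 21, 24, 26]


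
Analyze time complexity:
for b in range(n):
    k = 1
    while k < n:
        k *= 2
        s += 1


Per nesting level: O(n) * O(log n) = O(n log n)
Complexity: O(n log n)


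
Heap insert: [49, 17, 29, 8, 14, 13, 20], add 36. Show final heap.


Append 36: [49, 17, 29, 8, 14, 13, 20, 36]
Bubble up: swap idx 7(36) with idx 3(8); swap idx 3(36) with idx 1(17)
Result: [49, 36, 29, 17, 14, 13, 20, 8]


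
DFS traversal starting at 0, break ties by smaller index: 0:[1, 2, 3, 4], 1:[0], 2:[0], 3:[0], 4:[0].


DFS stack-based: start with [0]
Visit order: [0, 1, 2, 3, 4]


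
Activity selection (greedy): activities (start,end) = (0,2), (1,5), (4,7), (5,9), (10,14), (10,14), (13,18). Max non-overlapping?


Greedy: pick earliest-ending, then skip overlaps.
Selected (3 activities): [(0, 2), (4, 7), (10, 14)]


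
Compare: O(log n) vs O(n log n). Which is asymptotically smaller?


logarithmic grows slower than linearithmic
O(log n) is asymptotically smaller; O(n log n) grows faster


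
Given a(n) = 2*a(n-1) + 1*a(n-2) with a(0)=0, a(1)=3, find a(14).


Build bottom-up:
...a(12)=41580, a(13)=100383, a(14)=2*100383+1*41580=242346


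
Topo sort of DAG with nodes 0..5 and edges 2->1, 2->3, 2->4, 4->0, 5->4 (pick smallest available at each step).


Kahn's algorithm, process smallest node first
Order: [2, 1, 3, 5, 4, 0]


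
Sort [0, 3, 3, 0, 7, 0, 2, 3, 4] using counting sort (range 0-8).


Count array: [3, 0, 1, 3, 1, 0, 0, 1, 0]
Reconstruct: [0, 0, 0, 2, 3, 3, 3, 4, 7]


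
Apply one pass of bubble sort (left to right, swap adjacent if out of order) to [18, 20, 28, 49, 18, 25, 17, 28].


After one pass: [18, 20, 28, 18, 25, 17, 28, 49]


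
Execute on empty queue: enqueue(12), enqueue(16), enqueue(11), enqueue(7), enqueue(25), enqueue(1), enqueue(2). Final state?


enqueue(12) -> [12]
enqueue(16) -> [12, 16]
enqueue(11) -> [12, 16, 11]
enqueue(7) -> [12, 16, 11, 7]
enqueue(25) -> [12, 16, 11, 7, 25]
enqueue(1) -> [12, 16, 11, 7, 25, 1]
enqueue(2) -> [12, 16, 11, 7, 25, 1, 2]
Final queue (front to back): [12, 16, 11, 7, 25, 1, 2]


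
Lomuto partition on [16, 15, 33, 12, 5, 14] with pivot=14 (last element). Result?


Elements <= 14 go left of pivot.
Result: [12, 5, 14, 16, 15, 33], pivot at index 2


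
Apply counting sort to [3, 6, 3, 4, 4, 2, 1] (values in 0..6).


Count array: [0, 1, 1, 2, 2, 0, 1]
Reconstruct: [1, 2, 3, 3, 4, 4, 6]


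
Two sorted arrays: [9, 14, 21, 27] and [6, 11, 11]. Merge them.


Compare heads, take smaller each step.
Merged: [6, 9, 11, 11, 14, 21, 27]


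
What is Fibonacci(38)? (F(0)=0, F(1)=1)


F(n)=F(n-1)+F(n-2)
...F(36)=14930352, F(37)=24157817, F(38)=39088169


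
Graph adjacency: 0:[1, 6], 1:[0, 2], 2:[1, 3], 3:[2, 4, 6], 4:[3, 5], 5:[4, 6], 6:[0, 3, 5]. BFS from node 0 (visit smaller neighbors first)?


BFS queue: start with [0]
Visit order: [0, 1, 6, 2, 3, 5, 4]


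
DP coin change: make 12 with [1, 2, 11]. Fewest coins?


dp[0]=0; dp[i]=1+min(dp[i-c] for c in coins)
...dp[7]=4, dp[8]=4, dp[9]=5, dp[10]=5, dp[11]=1, dp[12]=2
Minimum coins for 12 = 2


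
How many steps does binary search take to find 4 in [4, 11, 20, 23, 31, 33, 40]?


Search for 4:
[0,6] mid=3 arr[3]=23
[0,2] mid=1 arr[1]=11
[0,0] mid=0 arr[0]=4
Total: 3 comparisons


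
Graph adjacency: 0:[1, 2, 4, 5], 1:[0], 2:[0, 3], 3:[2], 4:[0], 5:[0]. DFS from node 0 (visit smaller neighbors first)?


DFS stack-based: start with [0]
Visit order: [0, 1, 2, 3, 4, 5]


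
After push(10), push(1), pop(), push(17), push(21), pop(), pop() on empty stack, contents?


push(10) -> [10]
push(1) -> [10, 1]
pop() returns 1 -> [10]
push(17) -> [10, 17]
push(21) -> [10, 17, 21]
pop() returns 21 -> [10, 17]
pop() returns 17 -> [10]
Final stack (bottom to top): [10]


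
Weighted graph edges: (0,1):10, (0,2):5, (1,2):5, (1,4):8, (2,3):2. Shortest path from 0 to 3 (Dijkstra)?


Dijkstra from 0:
Distances: {0: 0, 1: 10, 2: 5, 3: 7, 4: 18}
Shortest distance to 3 = 7, path = [0, 2, 3]
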